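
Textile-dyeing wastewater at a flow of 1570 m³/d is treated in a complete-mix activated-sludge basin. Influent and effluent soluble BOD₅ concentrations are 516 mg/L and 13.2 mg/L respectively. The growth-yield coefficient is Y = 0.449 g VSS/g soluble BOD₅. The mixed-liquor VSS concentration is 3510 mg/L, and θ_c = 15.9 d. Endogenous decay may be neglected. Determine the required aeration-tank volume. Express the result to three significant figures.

V·X = Y·Q·ΔS·θ_c gives V = 0.449 × 1570 × (516 − 13.2) × 15.9 / 3510 = 1606 m³.

V ≈ 1610 m³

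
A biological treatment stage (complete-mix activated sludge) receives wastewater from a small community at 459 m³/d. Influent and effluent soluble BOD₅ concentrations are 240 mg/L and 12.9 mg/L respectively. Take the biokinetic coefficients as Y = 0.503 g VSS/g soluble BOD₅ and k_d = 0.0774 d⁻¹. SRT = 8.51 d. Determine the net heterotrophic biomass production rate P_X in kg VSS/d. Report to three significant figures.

P_X ≈ 31.6 kg VSS/d

The observed yield is Y_obs = Y/(1 + k_d·θ_c) = 0.503 / (1 + 0.0774 × 8.51) = 0.503 / 1.659 = 0.3033 g VSS per g soluble BOD₅ removed.
Q·(S₀ − S) = 459 × (240 − 12.9) × 10⁻³ = 104.2 kg/d removed.
Net biomass production P_X = Y_obs × Q·(S₀ − S) = 0.3033 × 104.2 = 31.61 kg VSS/d.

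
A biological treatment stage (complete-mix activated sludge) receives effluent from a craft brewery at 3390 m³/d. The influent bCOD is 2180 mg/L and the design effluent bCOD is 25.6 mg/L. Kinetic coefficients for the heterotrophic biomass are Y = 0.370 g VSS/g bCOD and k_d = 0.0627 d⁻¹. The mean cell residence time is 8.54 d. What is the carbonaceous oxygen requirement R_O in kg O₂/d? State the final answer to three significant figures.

The observed yield is Y_obs = Y/(1 + k_d·θ_c) = 0.370 / (1 + 0.0627 × 8.54) = 0.370 / 1.535 = 0.2410 g VSS per g bCOD removed.
Mass of bCOD removed per day: Q(S₀ − S) = 3390 × 2154 g/m³ = 7303 kg/d.
Biomass synthesised: P_X = Y_obs × 7303 = 1760 kg VSS/d.
Carbonaceous O₂ demand = substrate oxidised − cell-mass equivalent = 7303 − 1.42 × 1760 = 4804 kg O₂/d.

R_O ≈ 4800 kg O₂/d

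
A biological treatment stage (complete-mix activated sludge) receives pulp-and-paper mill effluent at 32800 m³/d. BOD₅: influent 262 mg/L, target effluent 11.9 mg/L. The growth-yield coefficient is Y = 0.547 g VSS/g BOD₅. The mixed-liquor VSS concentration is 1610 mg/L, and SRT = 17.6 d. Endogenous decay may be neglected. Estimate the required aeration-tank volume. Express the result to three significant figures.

V ≈ 49100 m³

V·X = Y·Q·ΔS·θ_c gives V = 0.547 × 32800 × (262 − 11.9) × 17.6 / 1610 = 49053 m³.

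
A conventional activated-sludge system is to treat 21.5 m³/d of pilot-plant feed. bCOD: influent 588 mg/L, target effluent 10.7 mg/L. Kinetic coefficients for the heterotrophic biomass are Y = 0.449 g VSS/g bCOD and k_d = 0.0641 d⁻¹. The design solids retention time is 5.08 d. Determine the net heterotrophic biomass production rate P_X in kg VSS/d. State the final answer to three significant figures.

P_X ≈ 4.20 kg VSS/d

Correct the yield for decay: Y_obs = Y/(1 + k_d θ_c) = 0.449 / (1 + 0.0641 × 5.08) = 0.449 / 1.326 = 0.3387.
Mass of bCOD removed per day: Q(S₀ − S) = 21.5 × 577.3 g/m³ = 12.41 kg/d.
Biomass produced: P_X = Y_obs·Q·ΔS = 0.3387 × 12.41 ≈ 4.204 kg VSS/d.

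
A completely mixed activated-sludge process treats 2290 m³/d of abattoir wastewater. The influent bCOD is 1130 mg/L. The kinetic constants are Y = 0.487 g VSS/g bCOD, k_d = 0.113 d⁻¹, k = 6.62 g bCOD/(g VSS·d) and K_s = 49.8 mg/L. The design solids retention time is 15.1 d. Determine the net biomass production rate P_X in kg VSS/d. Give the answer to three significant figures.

P_X ≈ 464 kg VSS/d

From the Monod/SRT balance for a CMAS, S = K_s·(1+k_d θ_c)/[θ_c·(Y k − k_d) − 1] = 49.8 × (1 + 0.113 × 15.1) / [15.1 × (0.487 × 6.62 − 0.113) − 1] = 134.8 / 45.98 = 2.931 mg/L.
The observed yield is Y_obs = Y/(1 + k_d·θ_c) = 0.487 / (1 + 0.113 × 15.1) = 0.487 / 2.706 = 0.1800 g VSS per g bCOD removed.
ΔS = 1130 − 2.93 = 1127 mg/L, so the substrate removal rate is 2290 × 1127/1000 = 2581 kg bCOD/d.
Net biomass production P_X = Y_obs × Q·(S₀ − S) = 0.1800 × 2581 = 464.5 kg VSS/d.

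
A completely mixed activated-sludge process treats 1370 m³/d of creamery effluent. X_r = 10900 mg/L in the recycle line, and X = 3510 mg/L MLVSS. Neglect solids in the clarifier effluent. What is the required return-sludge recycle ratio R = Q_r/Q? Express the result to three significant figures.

Solids balance on the clarifier gives (1+R)X = R·X_r, so R = X/(X_r − X) = 3510 / (10900 − 3510) = 0.4750.

R ≈ 0.475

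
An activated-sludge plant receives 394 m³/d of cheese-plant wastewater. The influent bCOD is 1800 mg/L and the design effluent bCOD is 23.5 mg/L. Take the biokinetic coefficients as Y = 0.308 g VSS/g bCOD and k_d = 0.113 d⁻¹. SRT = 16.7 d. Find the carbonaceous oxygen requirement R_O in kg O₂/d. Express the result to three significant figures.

Y_obs = Y / (1 + k_d θ_c) = 0.308 / (1 + 0.113 × 16.7) = 0.308 / 2.887 = 0.1067.
Mass of bCOD removed per day: Q(S₀ − S) = 394 × 1776 g/m³ = 699.9 kg/d.
Biomass synthesised: P_X = Y_obs × 699.9 = 74.67 kg VSS/d.
R_O = Q·(S₀ − S) − 1.42·P_X = 699.9 − 1.42 × 74.67 = 593.9 kg O₂/d.

R_O ≈ 594 kg O₂/d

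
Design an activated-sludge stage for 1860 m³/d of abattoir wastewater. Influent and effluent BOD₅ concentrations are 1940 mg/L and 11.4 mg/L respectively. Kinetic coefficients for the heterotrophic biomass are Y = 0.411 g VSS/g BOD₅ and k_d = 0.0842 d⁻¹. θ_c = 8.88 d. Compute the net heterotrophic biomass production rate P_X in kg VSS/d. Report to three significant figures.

Y_obs = Y / (1 + k_d θ_c) = 0.411 / (1 + 0.0842 × 8.88) = 0.411 / 1.748 = 0.2352.
Q·(S₀ − S) = 1860 × (1940 − 11.4) × 10⁻³ = 3587 kg/d removed.
Biomass produced: P_X = Y_obs·Q·ΔS = 0.2352 × 3587 ≈ 843.6 kg VSS/d.

P_X ≈ 844 kg VSS/d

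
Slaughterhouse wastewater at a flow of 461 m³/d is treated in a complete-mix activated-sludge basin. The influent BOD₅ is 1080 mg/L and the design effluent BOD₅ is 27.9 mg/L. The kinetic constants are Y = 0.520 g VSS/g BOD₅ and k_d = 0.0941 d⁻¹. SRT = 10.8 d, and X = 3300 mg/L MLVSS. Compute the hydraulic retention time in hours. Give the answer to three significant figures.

Rearranging the biomass balance for a CMAS with decay, V = Y·Q·ΔS·θ_c / [X·(1+k_d θ_c)] = 0.520 × 461 × (1080 − 27.9) × 10.8 / [3300 × (1 + 0.0941 × 10.8)] = 2.72×10^6 / 6654 = 409.4 m³.
Hydraulic retention time τ = V/Q = 409.4 / 461 = 0.8880 d = 21.31 h.

τ ≈ 21.3 h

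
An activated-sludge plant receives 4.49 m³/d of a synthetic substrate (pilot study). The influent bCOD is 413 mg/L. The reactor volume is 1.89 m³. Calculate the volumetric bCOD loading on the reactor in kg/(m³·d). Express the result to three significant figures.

L_v = Q S₀ / V = 4.49 × 413 × 10⁻³ / 1.890 = 0.9811 kg/(m³·d).

L_v ≈ 0.981 kg bCOD/(m³·d)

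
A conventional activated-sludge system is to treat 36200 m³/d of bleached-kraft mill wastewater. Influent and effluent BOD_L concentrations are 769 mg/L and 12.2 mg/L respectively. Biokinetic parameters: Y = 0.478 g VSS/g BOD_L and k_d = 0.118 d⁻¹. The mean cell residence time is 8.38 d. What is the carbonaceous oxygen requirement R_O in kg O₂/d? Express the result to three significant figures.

The observed yield is Y_obs = Y/(1 + k_d·θ_c) = 0.478 / (1 + 0.118 × 8.38) = 0.478 / 1.989 = 0.2403 g VSS per g BOD_L removed.
Substrate removed = Q·(S₀ − S) = 36200 m³/d × (769 − 12.2) g/m³ = 2.74×10^7 g/d = 27396 kg/d.
P_X = Y_obs·Q·(S₀ − S) = 0.2403 × 27396 = 6584 kg VSS/d.
R_O = Q·(S₀ − S) − 1.42·P_X = 27396 − 1.42 × 6584 = 18046 kg O₂/d.

R_O ≈ 18000 kg O₂/d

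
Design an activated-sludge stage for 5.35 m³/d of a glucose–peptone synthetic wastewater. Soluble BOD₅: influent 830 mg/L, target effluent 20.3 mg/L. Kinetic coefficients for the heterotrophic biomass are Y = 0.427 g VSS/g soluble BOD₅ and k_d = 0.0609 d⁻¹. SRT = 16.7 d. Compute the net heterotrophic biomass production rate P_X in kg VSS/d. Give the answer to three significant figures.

The observed yield is Y_obs = Y/(1 + k_d·θ_c) = 0.427 / (1 + 0.0609 × 16.7) = 0.427 / 2.017 = 0.2117 g VSS per g soluble BOD₅ removed.
Q·(S₀ − S) = 5.35 × (830 − 20.3) × 10⁻³ = 4.332 kg/d removed.
So the net sludge growth is P_X = 0.2117 × 4.332 = 0.9171 kg VSS/d.

P_X ≈ 0.917 kg VSS/d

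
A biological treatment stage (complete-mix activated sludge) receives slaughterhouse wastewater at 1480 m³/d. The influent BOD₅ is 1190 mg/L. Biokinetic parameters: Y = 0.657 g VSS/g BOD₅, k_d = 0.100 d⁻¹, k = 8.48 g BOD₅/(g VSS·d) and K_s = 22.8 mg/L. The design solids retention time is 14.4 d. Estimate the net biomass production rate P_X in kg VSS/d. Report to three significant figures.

P_X ≈ 474 kg VSS/d

Effluent substrate depends only on kinetics and SRT: S = K_s(1 + k_d θ_c) / [θ_c(Yk − k_d) − 1] = 22.8 × (1 + 0.100 × 14.4) / [14.4 × (0.657 × 8.48 − 0.100) − 1] = 55.63 / 77.79 = 0.7152 mg/L.
Correct the yield for decay: Y_obs = Y/(1 + k_d θ_c) = 0.657 / (1 + 0.100 × 14.4) = 0.657 / 2.440 = 0.2693.
Mass of BOD₅ removed per day: Q(S₀ − S) = 1480 × 1189 g/m³ = 1760 kg/d.
Biomass produced: P_X = Y_obs·Q·ΔS = 0.2693 × 1760 ≈ 473.9 kg VSS/d.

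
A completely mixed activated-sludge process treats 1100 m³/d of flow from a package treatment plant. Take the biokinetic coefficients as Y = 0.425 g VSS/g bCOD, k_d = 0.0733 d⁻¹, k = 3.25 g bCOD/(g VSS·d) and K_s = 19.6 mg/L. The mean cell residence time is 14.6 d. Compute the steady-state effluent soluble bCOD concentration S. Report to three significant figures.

Effluent substrate depends only on kinetics and SRT: S = K_s(1 + k_d θ_c) / [θ_c(Yk − k_d) − 1] = 19.6 × (1 + 0.0733 × 14.6) / [14.6 × (0.425 × 3.25 − 0.0733) − 1] = 40.58 / 18.10 = 2.242 mg/L.

S ≈ 2.24 mg/L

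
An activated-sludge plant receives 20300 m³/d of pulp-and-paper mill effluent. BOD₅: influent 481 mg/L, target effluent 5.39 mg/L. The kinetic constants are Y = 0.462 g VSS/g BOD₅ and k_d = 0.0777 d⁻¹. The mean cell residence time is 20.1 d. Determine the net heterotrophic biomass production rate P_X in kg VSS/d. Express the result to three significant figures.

The observed yield is Y_obs = Y/(1 + k_d·θ_c) = 0.462 / (1 + 0.0777 × 20.1) = 0.462 / 2.562 = 0.1803 g VSS per g BOD₅ removed.
Q·(S₀ − S) = 20300 × (481 − 5.39) × 10⁻³ = 9655 kg/d removed.
P_X = Y_obs · Q(S₀ − S) = 0.1803 × 9655 = 1741 kg VSS/d.

P_X ≈ 1740 kg VSS/d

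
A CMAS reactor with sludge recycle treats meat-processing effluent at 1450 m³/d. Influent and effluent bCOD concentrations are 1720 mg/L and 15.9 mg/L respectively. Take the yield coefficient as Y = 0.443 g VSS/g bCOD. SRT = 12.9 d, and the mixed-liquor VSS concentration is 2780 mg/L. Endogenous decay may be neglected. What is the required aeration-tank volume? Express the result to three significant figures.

V ≈ 5080 m³

With k_d = 0 the design equation reduces to V = Y Q (S₀−S) θ_c / X = 0.443 × 1450 × (1720 − 15.9) × 12.9 / 2780 = 5079 m³.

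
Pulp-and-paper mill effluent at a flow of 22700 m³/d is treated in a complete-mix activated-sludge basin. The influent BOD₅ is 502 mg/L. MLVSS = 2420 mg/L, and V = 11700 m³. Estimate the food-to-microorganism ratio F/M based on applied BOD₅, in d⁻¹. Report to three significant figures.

Food-to-microorganism ratio F/M = Q S₀ / (V X) = 22700 × 502 / (11700 × 2420) = 0.4025 d⁻¹.

F/M ≈ 0.402 d⁻¹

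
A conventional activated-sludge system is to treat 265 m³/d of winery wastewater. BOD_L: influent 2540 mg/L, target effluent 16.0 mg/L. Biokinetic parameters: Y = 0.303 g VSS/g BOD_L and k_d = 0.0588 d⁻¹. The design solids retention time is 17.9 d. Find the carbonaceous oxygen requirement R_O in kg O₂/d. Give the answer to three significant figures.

The observed yield is Y_obs = Y/(1 + k_d·θ_c) = 0.303 / (1 + 0.0588 × 17.9) = 0.303 / 2.053 = 0.1476 g VSS per g BOD_L removed.
ΔS = 2540 − 16.0 = 2524 mg/L, so the substrate removal rate is 265 × 2524/1000 = 668.9 kg BOD_L/d.
P_X = Y_obs·Q·(S₀ − S) = 0.1476 × 668.9 = 98.74 kg VSS/d.
R_O = Q·ΔS − 1.42 P_X = 668.9 − 140.2 = 528.7 kg O₂/d.

R_O ≈ 529 kg O₂/d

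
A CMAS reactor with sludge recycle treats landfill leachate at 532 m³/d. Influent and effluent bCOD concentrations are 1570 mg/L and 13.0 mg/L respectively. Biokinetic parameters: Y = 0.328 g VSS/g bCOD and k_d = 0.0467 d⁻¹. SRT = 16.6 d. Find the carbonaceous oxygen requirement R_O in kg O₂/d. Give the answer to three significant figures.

Correct the yield for decay: Y_obs = Y/(1 + k_d θ_c) = 0.328 / (1 + 0.0467 × 16.6) = 0.328 / 1.775 = 0.1848.
ΔS = 1570 − 13.0 = 1557 mg/L, so the substrate removal rate is 532 × 1557/1000 = 828.3 kg bCOD/d.
Net sludge production P_X = 0.1848 × 828.3 = 153.0 kg VSS/d.
R_O = Q·ΔS − 1.42 P_X = 828.3 − 217.3 = 611.0 kg O₂/d.

R_O ≈ 611 kg O₂/d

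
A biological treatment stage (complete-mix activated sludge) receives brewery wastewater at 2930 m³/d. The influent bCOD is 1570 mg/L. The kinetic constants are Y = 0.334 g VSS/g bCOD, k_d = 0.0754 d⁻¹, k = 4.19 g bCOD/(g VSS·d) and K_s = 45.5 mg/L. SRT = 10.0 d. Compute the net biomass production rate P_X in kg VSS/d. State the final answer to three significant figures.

Effluent substrate depends only on kinetics and SRT: S = K_s(1 + k_d θ_c) / [θ_c(Yk − k_d) − 1] = 45.5 × (1 + 0.0754 × 10.0) / [10.0 × (0.334 × 4.19 − 0.0754) − 1] = 79.81 / 12.24 = 6.520 mg/L.
Y_obs = Y / (1 + k_d θ_c) = 0.334 / (1 + 0.0754 × 10.0) = 0.334 / 1.754 = 0.1904.
Substrate removed = Q·(S₀ − S) = 2930 m³/d × (1570 − 6.52) g/m³ = 4.58×10^6 g/d = 4581 kg/d.
P_X = Y_obs · Q(S₀ − S) = 0.1904 × 4581 = 872.3 kg VSS/d.

P_X ≈ 872 kg VSS/d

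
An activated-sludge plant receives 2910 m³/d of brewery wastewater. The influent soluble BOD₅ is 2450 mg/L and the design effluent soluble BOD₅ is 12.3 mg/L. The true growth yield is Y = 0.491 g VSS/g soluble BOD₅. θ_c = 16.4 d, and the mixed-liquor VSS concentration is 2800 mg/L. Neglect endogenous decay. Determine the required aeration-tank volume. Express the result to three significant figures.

V·X = Y·Q·ΔS·θ_c gives V = 0.491 × 2910 × (2450 − 12.3) × 16.4 / 2800 = 20400 m³.

V ≈ 20400 m³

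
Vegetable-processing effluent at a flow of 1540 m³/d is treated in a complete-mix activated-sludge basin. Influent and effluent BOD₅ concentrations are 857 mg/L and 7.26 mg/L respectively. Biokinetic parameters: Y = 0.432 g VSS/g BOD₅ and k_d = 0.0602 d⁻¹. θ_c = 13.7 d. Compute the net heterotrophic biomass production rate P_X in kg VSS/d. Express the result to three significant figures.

P_X ≈ 310 kg VSS/d

Y_obs = Y / (1 + k_d θ_c) = 0.432 / (1 + 0.0602 × 13.7) = 0.432 / 1.825 = 0.2367.
ΔS = 857 − 7.26 = 849.7 mg/L, so the substrate removal rate is 1540 × 849.7/1000 = 1309 kg BOD₅/d.
So the net sludge growth is P_X = 0.2367 × 1309 = 309.8 kg VSS/d.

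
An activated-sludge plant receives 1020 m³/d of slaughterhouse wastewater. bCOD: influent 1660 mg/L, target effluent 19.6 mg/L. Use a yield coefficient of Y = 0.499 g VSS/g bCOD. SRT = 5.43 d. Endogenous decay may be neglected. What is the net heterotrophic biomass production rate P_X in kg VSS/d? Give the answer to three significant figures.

P_X ≈ 835 kg VSS/d

No decay correction is needed, so Y_obs = Y = 0.499.
Substrate removed = Q·(S₀ − S) = 1020 m³/d × (1660 − 19.6) g/m³ = 1.67×10^6 g/d = 1673 kg/d.
So the net sludge growth is P_X = 0.4990 × 1673 = 834.9 kg VSS/d.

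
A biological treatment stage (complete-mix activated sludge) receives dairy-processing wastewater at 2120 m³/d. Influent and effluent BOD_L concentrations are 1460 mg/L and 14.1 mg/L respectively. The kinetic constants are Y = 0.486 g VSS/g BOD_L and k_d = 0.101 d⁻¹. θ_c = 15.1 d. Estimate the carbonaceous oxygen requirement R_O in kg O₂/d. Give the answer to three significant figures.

R_O ≈ 2230 kg O₂/d

Y_obs = Y / (1 + k_d θ_c) = 0.486 / (1 + 0.101 × 15.1) = 0.486 / 2.525 = 0.1925.
Q·(S₀ − S) = 2120 × (1460 − 14.1) × 10⁻³ = 3065 kg/d removed.
Net sludge production P_X = 0.1925 × 3065 = 590.0 kg VSS/d.
R_O = Q·(S₀ − S) − 1.42·P_X = 3065 − 1.42 × 590.0 = 2228 kg O₂/d.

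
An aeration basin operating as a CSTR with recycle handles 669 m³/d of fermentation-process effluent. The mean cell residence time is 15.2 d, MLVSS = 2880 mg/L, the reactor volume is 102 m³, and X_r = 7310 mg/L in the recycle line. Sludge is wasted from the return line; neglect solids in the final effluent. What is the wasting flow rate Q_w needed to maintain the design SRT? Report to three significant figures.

θ_c = V·X/(Q_w·X_r) when wasting from the recycle, so Q_w = V·X/(θ_c·X_r) = 102.0 × 2880 / (15.2 × 7310) = 2.644 m³/d.

Q_w ≈ 2.64 m³/d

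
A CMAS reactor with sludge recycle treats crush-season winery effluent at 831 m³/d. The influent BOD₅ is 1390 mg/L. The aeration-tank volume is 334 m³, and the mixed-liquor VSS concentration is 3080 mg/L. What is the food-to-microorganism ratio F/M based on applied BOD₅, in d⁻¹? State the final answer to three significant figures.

F/M ≈ 1.12 d⁻¹

F/M = applied load / biomass = Q·S₀/(V·X) = 831 × 1390 / (334.0 × 3080) = 1.123 d⁻¹.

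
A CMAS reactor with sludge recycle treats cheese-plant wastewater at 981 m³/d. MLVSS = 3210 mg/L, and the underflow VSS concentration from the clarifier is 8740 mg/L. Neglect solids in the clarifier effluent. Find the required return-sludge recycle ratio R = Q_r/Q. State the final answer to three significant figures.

Mass balance around the secondary clarifier (neglecting effluent solids): R = X / (X_r − X) = 3210 / (8740 − 3210) = 0.5805.

R ≈ 0.580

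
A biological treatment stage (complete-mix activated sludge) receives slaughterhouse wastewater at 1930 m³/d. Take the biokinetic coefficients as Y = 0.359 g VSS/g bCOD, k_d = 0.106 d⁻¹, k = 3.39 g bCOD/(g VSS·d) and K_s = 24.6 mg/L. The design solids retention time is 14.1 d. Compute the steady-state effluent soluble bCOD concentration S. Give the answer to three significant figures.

For a completely mixed reactor with recycle the Lawrence–McCarty relation gives S = K_s·(1 + k_d·θ_c) / [θ_c·(Y·k − k_d) − 1] = 24.6 × (1 + 0.106 × 14.1) / [14.1 × (0.359 × 3.39 − 0.106) − 1] = 61.37 / 14.67 = 4.185 mg/L.

S ≈ 4.18 mg/L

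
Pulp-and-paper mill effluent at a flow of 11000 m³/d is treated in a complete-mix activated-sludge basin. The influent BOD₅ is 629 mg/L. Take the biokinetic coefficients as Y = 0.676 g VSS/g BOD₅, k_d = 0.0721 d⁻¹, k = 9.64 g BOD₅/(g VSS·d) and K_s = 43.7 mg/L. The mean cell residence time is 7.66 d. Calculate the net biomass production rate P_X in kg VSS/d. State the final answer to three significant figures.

P_X ≈ 3010 kg VSS/d

Effluent substrate depends only on kinetics and SRT: S = K_s(1 + k_d θ_c) / [θ_c(Yk − k_d) − 1] = 43.7 × (1 + 0.0721 × 7.66) / [7.66 × (0.676 × 9.64 − 0.0721) − 1] = 67.83 / 48.37 = 1.403 mg/L.
The observed yield is Y_obs = Y/(1 + k_d·θ_c) = 0.676 / (1 + 0.0721 × 7.66) = 0.676 / 1.552 = 0.4355 g VSS per g BOD₅ removed.
ΔS = 629 − 1.40 = 627.6 mg/L, so the substrate removal rate is 11000 × 627.6/1000 = 6904 kg BOD₅/d.
P_X = Y_obs · Q(S₀ − S) = 0.4355 × 6904 = 3006 kg VSS/d.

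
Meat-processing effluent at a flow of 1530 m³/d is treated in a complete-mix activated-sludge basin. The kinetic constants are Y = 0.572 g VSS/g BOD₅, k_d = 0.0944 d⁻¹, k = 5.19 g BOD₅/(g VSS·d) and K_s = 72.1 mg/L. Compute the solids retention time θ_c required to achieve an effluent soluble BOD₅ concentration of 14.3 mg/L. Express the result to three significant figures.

θ_c ≈ 2.52 d

Specific growth rate at S = 14.3 mg/L: μ = YkS/(K_s+S) = 0.572·5.19·14.3/(72.1+14.3) = 0.4913 d⁻¹.
Then 1/θ_c = μ − k_d = 0.4913 − 0.0944 = 0.3969 d⁻¹, giving θ_c = 2.519 d.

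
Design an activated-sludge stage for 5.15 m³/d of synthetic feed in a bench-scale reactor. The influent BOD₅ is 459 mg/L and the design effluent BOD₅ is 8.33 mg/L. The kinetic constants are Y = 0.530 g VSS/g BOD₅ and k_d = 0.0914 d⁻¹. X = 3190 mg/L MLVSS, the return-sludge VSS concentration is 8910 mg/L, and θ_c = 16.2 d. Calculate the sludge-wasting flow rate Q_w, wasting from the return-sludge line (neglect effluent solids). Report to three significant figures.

Rearranging the biomass balance for a CMAS with decay, V = Y·Q·ΔS·θ_c / [X·(1+k_d θ_c)] = 0.530 × 5.15 × (459 − 8.33) × 16.2 / [3190 × (1 + 0.0914 × 16.2)] = 1.99×10^4 / 7913 = 2.518 m³.
Q_w = (V·X)/(θ_c X_r) = 2.518 × 3190 / (16.2 × 8910) = 0.05565 m³/d.

Q_w ≈ 0.0557 m³/d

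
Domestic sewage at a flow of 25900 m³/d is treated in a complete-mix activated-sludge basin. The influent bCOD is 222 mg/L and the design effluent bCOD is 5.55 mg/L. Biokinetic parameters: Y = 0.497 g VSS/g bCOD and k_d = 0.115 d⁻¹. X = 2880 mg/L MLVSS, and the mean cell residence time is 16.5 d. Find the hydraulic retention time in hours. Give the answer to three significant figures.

τ ≈ 5.10 h

Steady-state biomass mass balance: V·X·(1 + k_d·θ_c) = Y·Q·(S₀ − S)·θ_c, so V = 0.497 × 25900 × (222 − 5.55) × 16.5 / [2880 × (1 + 0.115 × 16.5)] = 4.6×10^7 / 8345 = 5509 m³.
Hydraulic retention time τ = V/Q = 5509 / 25900 = 0.2127 d = 5.105 h.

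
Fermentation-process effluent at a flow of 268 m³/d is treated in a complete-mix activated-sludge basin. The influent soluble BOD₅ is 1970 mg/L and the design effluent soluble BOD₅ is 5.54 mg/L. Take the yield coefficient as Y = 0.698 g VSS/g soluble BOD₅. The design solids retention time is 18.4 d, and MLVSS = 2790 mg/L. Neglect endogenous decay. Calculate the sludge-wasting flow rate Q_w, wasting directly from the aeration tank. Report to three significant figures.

Q_w ≈ 132 m³/d

Biomass mass balance (decay neglected): V·X = Y·Q·(S₀ − S)·θ_c, so V = 0.698 × 268 × (1970 − 5.54) × 18.4 / 2790 = 2424 m³.
For wasting at MLVSS concentration, Q_w = V/θ_c = 2424/18.4 = 131.7 m³/d.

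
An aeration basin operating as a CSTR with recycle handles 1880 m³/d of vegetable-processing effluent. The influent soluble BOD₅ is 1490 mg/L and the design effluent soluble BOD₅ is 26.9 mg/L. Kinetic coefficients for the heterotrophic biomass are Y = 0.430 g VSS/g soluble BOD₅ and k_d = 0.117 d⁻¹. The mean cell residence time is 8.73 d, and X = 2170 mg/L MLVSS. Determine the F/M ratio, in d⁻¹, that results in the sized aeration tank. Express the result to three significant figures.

F/M ≈ 0.548 d⁻¹

Steady-state biomass mass balance: V·X·(1 + k_d·θ_c) = Y·Q·(S₀ − S)·θ_c, so V = 0.430 × 1880 × (1490 − 26.9) × 8.73 / [2170 × (1 + 0.117 × 8.73)] = 1.03×10^7 / 4386 = 2354 m³.
Food-to-microorganism ratio F/M = Q S₀ / (V X) = 1880 × 1490 / (2354 × 2170) = 0.5484 d⁻¹.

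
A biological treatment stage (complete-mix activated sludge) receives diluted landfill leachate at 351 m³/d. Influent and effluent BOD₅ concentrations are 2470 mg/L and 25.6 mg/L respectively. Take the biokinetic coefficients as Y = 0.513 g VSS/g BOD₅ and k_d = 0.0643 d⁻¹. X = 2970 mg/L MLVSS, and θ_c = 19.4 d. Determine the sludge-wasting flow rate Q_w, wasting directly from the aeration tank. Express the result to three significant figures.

Rearranging the biomass balance for a CMAS with decay, V = Y·Q·ΔS·θ_c / [X·(1+k_d θ_c)] = 0.513 × 351 × (2470 − 25.6) × 19.4 / [2970 × (1 + 0.0643 × 19.4)] = 8.54×10^6 / 6675 = 1279 m³.
With mixed-liquor wasting, θ_c = V/Q_w, so Q_w = V/θ_c = 1279/19.4 = 65.94 m³/d.

Q_w ≈ 65.9 m³/d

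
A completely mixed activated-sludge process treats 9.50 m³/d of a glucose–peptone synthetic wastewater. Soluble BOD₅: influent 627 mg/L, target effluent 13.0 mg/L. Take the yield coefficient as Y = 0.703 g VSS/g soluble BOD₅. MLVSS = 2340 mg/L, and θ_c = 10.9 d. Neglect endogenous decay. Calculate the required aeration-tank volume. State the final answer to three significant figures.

V ≈ 19.1 m³

V·X = Y·Q·ΔS·θ_c gives V = 0.703 × 9.50 × (627 − 13.0) × 10.9 / 2340 = 19.10 m³.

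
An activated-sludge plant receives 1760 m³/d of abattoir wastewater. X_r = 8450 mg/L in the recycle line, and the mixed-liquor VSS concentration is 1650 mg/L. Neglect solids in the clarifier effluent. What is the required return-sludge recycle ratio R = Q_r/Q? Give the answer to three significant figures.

R ≈ 0.243

Solids balance on the clarifier gives (1+R)X = R·X_r, so R = X/(X_r − X) = 1650 / (8450 − 1650) = 0.2426.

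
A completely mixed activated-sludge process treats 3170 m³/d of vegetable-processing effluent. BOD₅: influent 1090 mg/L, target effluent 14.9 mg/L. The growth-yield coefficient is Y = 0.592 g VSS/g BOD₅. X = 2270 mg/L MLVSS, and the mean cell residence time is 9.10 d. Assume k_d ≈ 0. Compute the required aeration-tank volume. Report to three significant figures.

V ≈ 8090 m³

Biomass mass balance (decay neglected): V·X = Y·Q·(S₀ − S)·θ_c, so V = 0.592 × 3170 × (1090 − 14.9) × 9.10 / 2270 = 8088 m³.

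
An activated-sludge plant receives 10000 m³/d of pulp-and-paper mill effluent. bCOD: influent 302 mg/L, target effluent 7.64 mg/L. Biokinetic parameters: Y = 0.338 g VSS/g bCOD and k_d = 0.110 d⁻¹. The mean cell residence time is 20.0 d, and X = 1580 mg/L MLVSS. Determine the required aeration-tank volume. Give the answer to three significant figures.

Rearranging the biomass balance for a CMAS with decay, V = Y·Q·ΔS·θ_c / [X·(1+k_d θ_c)] = 0.338 × 10000 × (302 − 7.64) × 20.0 / [1580 × (1 + 0.110 × 20.0)] = 1.99×10^7 / 5056 = 3936 m³.

V ≈ 3940 m³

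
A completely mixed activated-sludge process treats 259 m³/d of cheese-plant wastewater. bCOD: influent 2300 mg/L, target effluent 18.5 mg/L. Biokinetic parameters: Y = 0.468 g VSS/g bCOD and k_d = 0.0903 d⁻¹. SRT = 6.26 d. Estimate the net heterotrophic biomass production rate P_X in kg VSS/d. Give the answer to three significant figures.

Observed yield with endogenous decay: Y_obs = Y / (1 + k_d·θ_c) = 0.468 / (1 + 0.0903 × 6.26) = 0.468 / 1.565 = 0.2990 g VSS/g bCOD.
ΔS = 2300 − 18.5 = 2282 mg/L, so the substrate removal rate is 259 × 2282/1000 = 590.9 kg bCOD/d.
P_X = Y_obs · Q(S₀ − S) = 0.2990 × 590.9 = 176.7 kg VSS/d.

P_X ≈ 177 kg VSS/d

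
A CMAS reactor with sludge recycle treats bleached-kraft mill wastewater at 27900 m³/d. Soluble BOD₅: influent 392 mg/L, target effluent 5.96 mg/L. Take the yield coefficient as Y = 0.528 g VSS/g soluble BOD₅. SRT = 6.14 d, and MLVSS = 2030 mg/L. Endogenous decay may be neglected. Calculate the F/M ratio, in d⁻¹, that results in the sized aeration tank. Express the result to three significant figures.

F/M ≈ 0.313 d⁻¹

Biomass mass balance (decay neglected): V·X = Y·Q·(S₀ − S)·θ_c, so V = 0.528 × 27900 × (392 − 5.96) × 6.14 / 2030 = 17201 m³.
Food-to-microorganism ratio F/M = Q S₀ / (V X) = 27900 × 392 / (17201 × 2030) = 0.3132 d⁻¹.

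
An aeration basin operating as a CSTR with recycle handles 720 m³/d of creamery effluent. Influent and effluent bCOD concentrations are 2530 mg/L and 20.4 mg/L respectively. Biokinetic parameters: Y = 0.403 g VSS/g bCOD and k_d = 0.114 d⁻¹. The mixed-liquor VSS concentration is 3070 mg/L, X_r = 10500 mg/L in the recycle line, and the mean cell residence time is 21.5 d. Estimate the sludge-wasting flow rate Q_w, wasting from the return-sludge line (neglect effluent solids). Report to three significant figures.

From the SRT design equation V = Y Q (S₀−S) θ_c / [X (1 + k_d θ_c)] = 0.403 × 720 × (2530 − 20.4) × 21.5 / [3070 × (1 + 0.114 × 21.5)] = 1.57×10^7 / 10595 = 1478 m³.
Wasting from the return line (neglecting effluent solids): Q_w = V·X / (θ_c·X_r) = 1478 × 3070 / (21.5 × 10500) = 20.10 m³/d.

Q_w ≈ 20.1 m³/d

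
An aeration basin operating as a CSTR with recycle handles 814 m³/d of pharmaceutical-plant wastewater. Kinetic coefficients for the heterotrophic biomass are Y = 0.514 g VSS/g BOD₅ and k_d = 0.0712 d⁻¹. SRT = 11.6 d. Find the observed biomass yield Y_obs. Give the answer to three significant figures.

Y_obs ≈ 0.282 g VSS/g BOD₅

The observed yield is Y_obs = Y/(1 + k_d·θ_c) = 0.514 / (1 + 0.0712 × 11.6) = 0.514 / 1.826 = 0.2815 g VSS per g BOD₅ removed.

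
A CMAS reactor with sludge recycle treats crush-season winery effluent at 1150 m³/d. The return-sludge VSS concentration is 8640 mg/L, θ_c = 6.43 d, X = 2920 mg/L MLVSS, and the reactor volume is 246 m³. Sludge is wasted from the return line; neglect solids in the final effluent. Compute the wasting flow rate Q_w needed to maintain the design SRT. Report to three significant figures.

Q_w ≈ 12.9 m³/d

Q_w = (V·X)/(θ_c X_r) = 246.0 × 2920 / (6.43 × 8640) = 12.93 m³/d.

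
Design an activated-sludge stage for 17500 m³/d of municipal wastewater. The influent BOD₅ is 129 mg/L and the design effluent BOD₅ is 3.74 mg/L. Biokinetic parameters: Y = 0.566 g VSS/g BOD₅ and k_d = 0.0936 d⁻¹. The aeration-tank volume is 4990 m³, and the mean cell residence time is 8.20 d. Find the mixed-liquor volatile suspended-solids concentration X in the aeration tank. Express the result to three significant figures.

X ≈ 1150 mg/L

From V·X·(1 + k_d·θ_c) = Y·Q·(S₀ − S)·θ_c: X = 0.566 × 17500 × (129 − 3.74) × 8.20 / [4990 × (1 + 0.0936 × 8.20)] = 1153 mg/L.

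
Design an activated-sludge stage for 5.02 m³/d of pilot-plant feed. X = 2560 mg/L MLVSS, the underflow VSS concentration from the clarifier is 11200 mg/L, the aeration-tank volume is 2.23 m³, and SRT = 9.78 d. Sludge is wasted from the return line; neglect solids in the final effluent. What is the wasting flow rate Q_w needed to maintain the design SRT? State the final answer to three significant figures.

Q_w ≈ 0.0521 m³/d

Wasting from the return line (neglecting effluent solids): Q_w = V·X / (θ_c·X_r) = 2.230 × 2560 / (9.78 × 11200) = 0.05212 m³/d.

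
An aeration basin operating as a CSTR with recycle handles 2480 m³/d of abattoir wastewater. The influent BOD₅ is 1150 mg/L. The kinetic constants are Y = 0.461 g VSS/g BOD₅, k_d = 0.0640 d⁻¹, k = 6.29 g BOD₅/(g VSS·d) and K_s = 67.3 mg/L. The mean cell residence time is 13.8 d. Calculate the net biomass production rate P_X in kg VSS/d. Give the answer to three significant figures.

From the Monod/SRT balance for a CMAS, S = K_s·(1+k_d θ_c)/[θ_c·(Y k − k_d) − 1] = 67.3 × (1 + 0.0640 × 13.8) / [13.8 × (0.461 × 6.29 − 0.0640) − 1] = 126.7 / 38.13 = 3.324 mg/L.
The observed yield is Y_obs = Y/(1 + k_d·θ_c) = 0.461 / (1 + 0.0640 × 13.8) = 0.461 / 1.883 = 0.2448 g VSS per g BOD₅ removed.
Q·(S₀ − S) = 2480 × (1150 − 3.32) × 10⁻³ = 2844 kg/d removed.
So the net sludge growth is P_X = 0.2448 × 2844 = 696.1 kg VSS/d.

P_X ≈ 696 kg VSS/d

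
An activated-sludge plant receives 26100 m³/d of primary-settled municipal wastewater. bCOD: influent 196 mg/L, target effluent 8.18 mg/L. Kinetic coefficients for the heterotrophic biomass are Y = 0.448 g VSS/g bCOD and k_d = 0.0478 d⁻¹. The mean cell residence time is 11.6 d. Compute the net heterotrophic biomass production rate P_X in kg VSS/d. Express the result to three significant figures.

P_X ≈ 1410 kg VSS/d

Correct the yield for decay: Y_obs = Y/(1 + k_d θ_c) = 0.448 / (1 + 0.0478 × 11.6) = 0.448 / 1.554 = 0.2882.
Mass of bCOD removed per day: Q(S₀ − S) = 26100 × 187.8 g/m³ = 4902 kg/d.
P_X = Y_obs · Q(S₀ − S) = 0.2882 × 4902 = 1413 kg VSS/d.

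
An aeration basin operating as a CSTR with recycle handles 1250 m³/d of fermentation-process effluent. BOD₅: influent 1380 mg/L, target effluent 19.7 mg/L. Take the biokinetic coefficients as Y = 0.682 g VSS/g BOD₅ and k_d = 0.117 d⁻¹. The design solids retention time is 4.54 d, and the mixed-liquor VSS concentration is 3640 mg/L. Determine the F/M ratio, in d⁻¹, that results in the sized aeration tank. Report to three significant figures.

F/M ≈ 0.502 d⁻¹

Rearranging the biomass balance for a CMAS with decay, V = Y·Q·ΔS·θ_c / [X·(1+k_d θ_c)] = 0.682 × 1250 × (1380 − 19.7) × 4.54 / [3640 × (1 + 0.117 × 4.54)] = 5.26×10^6 / 5573 = 944.6 m³.
Food-to-microorganism ratio F/M = Q S₀ / (V X) = 1250 × 1380 / (944.6 × 3640) = 0.5017 d⁻¹.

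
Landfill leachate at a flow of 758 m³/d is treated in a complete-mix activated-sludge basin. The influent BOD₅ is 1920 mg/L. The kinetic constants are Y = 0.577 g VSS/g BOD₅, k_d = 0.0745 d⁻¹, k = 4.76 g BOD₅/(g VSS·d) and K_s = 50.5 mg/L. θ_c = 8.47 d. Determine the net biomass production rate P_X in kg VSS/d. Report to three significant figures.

P_X ≈ 514 kg VSS/d

For a completely mixed reactor with recycle the Lawrence–McCarty relation gives S = K_s·(1 + k_d·θ_c) / [θ_c·(Y·k − k_d) − 1] = 50.5 × (1 + 0.0745 × 8.47) / [8.47 × (0.577 × 4.76 − 0.0745) − 1] = 82.37 / 21.63 = 3.808 mg/L.
The observed yield is Y_obs = Y/(1 + k_d·θ_c) = 0.577 / (1 + 0.0745 × 8.47) = 0.577 / 1.631 = 0.3538 g VSS per g BOD₅ removed.
Substrate removed = Q·(S₀ − S) = 758 m³/d × (1920 − 3.81) g/m³ = 1.45×10^6 g/d = 1452 kg/d.
Net biomass production P_X = Y_obs × Q·(S₀ − S) = 0.3538 × 1452 = 513.8 kg VSS/d.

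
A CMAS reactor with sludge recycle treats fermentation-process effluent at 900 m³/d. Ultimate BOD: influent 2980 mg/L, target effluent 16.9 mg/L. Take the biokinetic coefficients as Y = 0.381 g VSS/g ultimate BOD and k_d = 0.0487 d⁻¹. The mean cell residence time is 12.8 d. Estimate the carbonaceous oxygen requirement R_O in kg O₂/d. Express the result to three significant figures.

Observed yield with endogenous decay: Y_obs = Y / (1 + k_d·θ_c) = 0.381 / (1 + 0.0487 × 12.8) = 0.381 / 1.623 = 0.2347 g VSS/g ultimate BOD.
ΔS = 2980 − 16.9 = 2963 mg/L, so the substrate removal rate is 900 × 2963/1000 = 2667 kg ultimate BOD/d.
Net sludge production P_X = 0.2347 × 2667 = 625.9 kg VSS/d.
R_O = Q·(S₀ − S) − 1.42·P_X = 2667 − 1.42 × 625.9 = 1778 kg O₂/d.

R_O ≈ 1780 kg O₂/d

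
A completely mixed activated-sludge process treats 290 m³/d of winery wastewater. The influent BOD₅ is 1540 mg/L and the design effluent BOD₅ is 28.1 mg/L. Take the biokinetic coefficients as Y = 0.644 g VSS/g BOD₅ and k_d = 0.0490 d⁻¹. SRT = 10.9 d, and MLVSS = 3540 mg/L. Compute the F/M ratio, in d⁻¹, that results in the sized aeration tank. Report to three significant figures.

F/M ≈ 0.223 d⁻¹

Steady-state biomass mass balance: V·X·(1 + k_d·θ_c) = Y·Q·(S₀ − S)·θ_c, so V = 0.644 × 290 × (1540 − 28.1) × 10.9 / [3540 × (1 + 0.0490 × 10.9)] = 3.08×10^6 / 5431 = 566.7 m³.
Food-to-microorganism ratio F/M = Q S₀ / (V X) = 290 × 1540 / (566.7 × 3540) = 0.2226 d⁻¹.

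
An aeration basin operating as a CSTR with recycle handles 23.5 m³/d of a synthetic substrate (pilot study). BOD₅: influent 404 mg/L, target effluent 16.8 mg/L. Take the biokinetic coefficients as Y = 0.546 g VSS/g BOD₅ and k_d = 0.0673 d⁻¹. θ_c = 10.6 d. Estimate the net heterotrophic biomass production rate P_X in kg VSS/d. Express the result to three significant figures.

P_X ≈ 2.90 kg VSS/d

Y_obs = Y / (1 + k_d θ_c) = 0.546 / (1 + 0.0673 × 10.6) = 0.546 / 1.713 = 0.3187.
Substrate removed = Q·(S₀ − S) = 23.5 m³/d × (404 − 16.8) g/m³ = 9.1×10^3 g/d = 9.099 kg/d.
So the net sludge growth is P_X = 0.3187 × 9.099 = 2.900 kg VSS/d.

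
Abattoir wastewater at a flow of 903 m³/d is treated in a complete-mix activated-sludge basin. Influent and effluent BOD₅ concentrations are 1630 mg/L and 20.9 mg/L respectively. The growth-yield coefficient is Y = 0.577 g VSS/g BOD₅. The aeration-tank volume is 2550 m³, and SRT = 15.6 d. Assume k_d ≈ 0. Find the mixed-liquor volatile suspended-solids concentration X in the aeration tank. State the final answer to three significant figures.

X ≈ 5130 mg/L

From V·X = Y·Q·(S₀ − S)·θ_c (decay neglected): X = 0.577 × 903 × (1630 − 20.9) × 15.6 / 2550 = 5129 mg/L.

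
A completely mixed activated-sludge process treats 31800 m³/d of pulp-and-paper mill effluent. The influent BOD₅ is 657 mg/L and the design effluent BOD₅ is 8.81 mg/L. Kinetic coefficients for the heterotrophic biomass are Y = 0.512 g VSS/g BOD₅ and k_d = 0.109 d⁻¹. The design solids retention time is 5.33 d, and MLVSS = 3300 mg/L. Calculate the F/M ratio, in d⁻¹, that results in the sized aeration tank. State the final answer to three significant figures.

Rearranging the biomass balance for a CMAS with decay, V = Y·Q·ΔS·θ_c / [X·(1+k_d θ_c)] = 0.512 × 31800 × (657 − 8.81) × 5.33 / [3300 × (1 + 0.109 × 5.33)] = 5.63×10^7 / 5217 = 10782 m³.
Food-to-microorganism ratio F/M = Q S₀ / (V X) = 31800 × 657 / (10782 × 3300) = 0.5872 d⁻¹.

F/M ≈ 0.587 d⁻¹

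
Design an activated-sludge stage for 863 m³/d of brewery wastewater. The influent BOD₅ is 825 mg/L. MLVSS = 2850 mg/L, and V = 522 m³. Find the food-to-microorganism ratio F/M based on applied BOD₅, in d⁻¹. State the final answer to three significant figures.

F/M = applied load / biomass = Q·S₀/(V·X) = 863 × 825 / (522.0 × 2850) = 0.4786 d⁻¹.

F/M ≈ 0.479 d⁻¹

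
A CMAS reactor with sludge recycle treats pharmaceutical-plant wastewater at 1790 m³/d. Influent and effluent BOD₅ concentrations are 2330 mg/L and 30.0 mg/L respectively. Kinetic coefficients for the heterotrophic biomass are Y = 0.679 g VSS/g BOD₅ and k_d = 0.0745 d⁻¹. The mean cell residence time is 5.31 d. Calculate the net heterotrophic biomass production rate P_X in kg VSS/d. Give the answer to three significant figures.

Observed yield with endogenous decay: Y_obs = Y / (1 + k_d·θ_c) = 0.679 / (1 + 0.0745 × 5.31) = 0.679 / 1.396 = 0.4865 g VSS/g BOD₅.
ΔS = 2330 − 30.0 = 2300 mg/L, so the substrate removal rate is 1790 × 2300/1000 = 4117 kg BOD₅/d.
P_X = Y_obs · Q(S₀ − S) = 0.4865 × 4117 = 2003 kg VSS/d.

P_X ≈ 2000 kg VSS/d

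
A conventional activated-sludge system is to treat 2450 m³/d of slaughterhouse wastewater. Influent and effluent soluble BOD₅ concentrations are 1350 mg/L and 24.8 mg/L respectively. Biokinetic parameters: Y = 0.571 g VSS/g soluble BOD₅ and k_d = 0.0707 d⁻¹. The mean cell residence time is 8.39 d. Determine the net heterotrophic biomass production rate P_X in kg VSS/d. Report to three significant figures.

Correct the yield for decay: Y_obs = Y/(1 + k_d θ_c) = 0.571 / (1 + 0.0707 × 8.39) = 0.571 / 1.593 = 0.3584.
Mass of soluble BOD₅ removed per day: Q(S₀ − S) = 2450 × 1325 g/m³ = 3247 kg/d.
P_X = Y_obs · Q(S₀ − S) = 0.3584 × 3247 = 1164 kg VSS/d.

P_X ≈ 1160 kg VSS/d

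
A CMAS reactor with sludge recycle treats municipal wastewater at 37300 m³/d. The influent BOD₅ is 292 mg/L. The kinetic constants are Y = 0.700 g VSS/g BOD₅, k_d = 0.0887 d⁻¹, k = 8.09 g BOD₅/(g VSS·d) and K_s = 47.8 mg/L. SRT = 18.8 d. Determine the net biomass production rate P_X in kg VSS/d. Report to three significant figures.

Effluent substrate depends only on kinetics and SRT: S = K_s(1 + k_d θ_c) / [θ_c(Yk − k_d) − 1] = 47.8 × (1 + 0.0887 × 18.8) / [18.8 × (0.700 × 8.09 − 0.0887) − 1] = 127.5 / 103.8 = 1.228 mg/L.
Observed yield with endogenous decay: Y_obs = Y / (1 + k_d·θ_c) = 0.700 / (1 + 0.0887 × 18.8) = 0.700 / 2.668 = 0.2624 g VSS/g BOD₅.
Q·(S₀ − S) = 37300 × (292 − 1.23) × 10⁻³ = 10846 kg/d removed.
So the net sludge growth is P_X = 0.2624 × 10846 = 2846 kg VSS/d.

P_X ≈ 2850 kg VSS/d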